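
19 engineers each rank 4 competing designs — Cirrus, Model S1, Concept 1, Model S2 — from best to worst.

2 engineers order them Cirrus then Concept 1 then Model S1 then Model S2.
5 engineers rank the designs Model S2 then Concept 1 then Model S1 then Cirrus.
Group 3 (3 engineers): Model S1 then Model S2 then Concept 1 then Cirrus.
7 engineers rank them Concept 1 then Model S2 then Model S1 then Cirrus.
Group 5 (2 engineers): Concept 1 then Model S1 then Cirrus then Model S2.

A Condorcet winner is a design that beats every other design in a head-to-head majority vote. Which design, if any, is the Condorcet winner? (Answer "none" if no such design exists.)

Pairwise majorities:
Cirrus vs Model S1: Cirrus is ranked higher on 2 ballots, Model S1 on 17. Model S1 wins 17–2.
Cirrus vs Concept 1: Cirrus preferred on 2 ballots; Concept 1 wins 17–2.
Cirrus vs Model S2: Model S2 wins 15–4.
Model S1 vs Concept 1: 3 for Model S1, 16 for Concept 1 — Concept 1 by 16–3.
Model S1–Model S2: Model S2 12–7.
Concept 1–Model S2: Concept 1 11–8.
Concept 1 wins every pairwise contest, so Concept 1 is the Condorcet winner.

Concept 1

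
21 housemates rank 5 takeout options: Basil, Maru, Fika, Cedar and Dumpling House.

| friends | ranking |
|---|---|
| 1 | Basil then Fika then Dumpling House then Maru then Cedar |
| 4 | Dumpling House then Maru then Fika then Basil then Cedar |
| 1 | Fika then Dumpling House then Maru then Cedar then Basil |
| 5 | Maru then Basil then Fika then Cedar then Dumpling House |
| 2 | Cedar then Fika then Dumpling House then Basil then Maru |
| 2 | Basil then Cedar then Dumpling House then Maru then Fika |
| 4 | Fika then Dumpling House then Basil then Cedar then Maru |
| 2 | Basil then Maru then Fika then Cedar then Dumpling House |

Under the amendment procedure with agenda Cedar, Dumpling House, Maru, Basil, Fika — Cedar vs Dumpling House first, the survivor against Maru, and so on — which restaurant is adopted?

Fika

Round 1: Cedar vs Dumpling House — 11–10, Cedar advances.
Round 2: Cedar vs Maru — 8–13, Maru advances.
Round 3: Maru vs Basil — 10–11, Basil advances.
Round 4: Basil vs Fika — 10–11, Fika advances.
Fika survives the agenda.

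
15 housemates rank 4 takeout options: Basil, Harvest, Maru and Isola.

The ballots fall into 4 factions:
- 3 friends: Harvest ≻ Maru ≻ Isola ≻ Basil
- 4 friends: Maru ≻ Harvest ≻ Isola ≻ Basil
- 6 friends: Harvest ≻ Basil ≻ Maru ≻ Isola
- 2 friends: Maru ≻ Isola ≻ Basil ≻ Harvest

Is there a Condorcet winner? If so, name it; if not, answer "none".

Harvest

Pairwise majorities:
Basil vs Harvest: Basil is ranked higher on 2 ballots, Harvest on 13. Harvest wins 13–2.
Basil vs Maru: Maru, 9–6.
Basil vs Isola: Isola, 9–6.
Harvest vs Maru: Harvest, 9–6.
Harvest vs Isola: Harvest, 13–2.
Maru vs Isola: Maru, 15–0.
Harvest beats each of Basil, Maru, Isola — Harvest is the Condorcet winner.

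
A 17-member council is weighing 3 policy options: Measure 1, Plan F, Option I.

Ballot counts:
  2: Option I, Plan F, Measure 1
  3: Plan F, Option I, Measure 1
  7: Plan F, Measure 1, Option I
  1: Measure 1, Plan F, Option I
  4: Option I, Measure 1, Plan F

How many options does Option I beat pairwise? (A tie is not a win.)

Option I against each rival (17 council members):
Option I vs Measure 1: Option I wins 9–8.
Option I vs Plan F: Plan F, 11–6.
Option I beats Measure 1; loses to Plan F — 1 pairwise win.

1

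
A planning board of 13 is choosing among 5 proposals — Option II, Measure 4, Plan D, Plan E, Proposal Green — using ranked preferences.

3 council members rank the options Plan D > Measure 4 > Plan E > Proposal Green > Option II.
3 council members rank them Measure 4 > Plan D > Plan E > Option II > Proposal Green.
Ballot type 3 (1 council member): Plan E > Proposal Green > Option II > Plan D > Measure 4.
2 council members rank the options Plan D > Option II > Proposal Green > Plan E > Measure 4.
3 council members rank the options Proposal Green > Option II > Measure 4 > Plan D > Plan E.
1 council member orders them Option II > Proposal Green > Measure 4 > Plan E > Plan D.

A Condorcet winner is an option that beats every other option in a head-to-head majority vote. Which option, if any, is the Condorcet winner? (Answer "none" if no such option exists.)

Pairwise majorities:
Option II–Measure 4: Option II 7–6.
Option II vs Plan D: Plan D, 8–5.
Option II vs Plan E: Plan E, 7–6.
Option II vs Proposal Green: Proposal Green wins 7–6.
Measure 4 vs Plan D: Measure 4 wins 7–6.
Measure 4 vs Plan E: Measure 4, 10–3.
Measure 4 vs Proposal Green: Proposal Green, 7–6.
Plan D vs Plan E: Plan D wins 11–2.
Plan D vs Proposal Green: Plan D, 8–5.
Plan E vs Proposal Green: Plan E, 7–6.
No option is unbeaten: Option II loses to Plan D; Measure 4 loses to Option II; Plan D loses to Measure 4; Plan E loses to Measure 4; Proposal Green loses to Plan D. In particular Option II > Measure 4 > Plan D > Option II is a majority cycle — no Condorcet winner exists.

none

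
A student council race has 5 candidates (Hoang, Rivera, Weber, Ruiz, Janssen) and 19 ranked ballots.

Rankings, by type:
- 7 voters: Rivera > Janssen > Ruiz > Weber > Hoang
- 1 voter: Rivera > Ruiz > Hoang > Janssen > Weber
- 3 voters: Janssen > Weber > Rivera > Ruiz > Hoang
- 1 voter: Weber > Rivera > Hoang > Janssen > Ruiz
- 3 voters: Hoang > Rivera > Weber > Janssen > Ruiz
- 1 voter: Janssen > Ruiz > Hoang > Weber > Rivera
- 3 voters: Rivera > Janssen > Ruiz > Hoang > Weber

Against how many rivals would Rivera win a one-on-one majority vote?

4

Rivera against each rival (19 voters):
Rivera–Hoang: Rivera 15–4.
Rivera vs Weber: Rivera wins 14–5.
Rivera vs Ruiz: 18 to 1, Rivera.
Rivera–Janssen: Rivera 15–4.
Rivera beats Hoang, Weber, Ruiz, Janssen — 4 pairwise wins.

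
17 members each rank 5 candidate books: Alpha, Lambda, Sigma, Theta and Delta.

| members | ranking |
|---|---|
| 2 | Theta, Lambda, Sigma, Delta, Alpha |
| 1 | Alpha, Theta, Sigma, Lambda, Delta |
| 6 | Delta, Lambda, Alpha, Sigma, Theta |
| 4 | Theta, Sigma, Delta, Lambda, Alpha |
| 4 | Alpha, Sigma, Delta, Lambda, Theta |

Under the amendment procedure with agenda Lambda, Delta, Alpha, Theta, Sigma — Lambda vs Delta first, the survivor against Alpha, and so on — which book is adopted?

Round 1: Lambda vs Delta — 3–14, Delta advances.
Round 2: Delta vs Alpha — 12–5, Delta advances.
Round 3: Delta vs Theta — 10–7, Delta advances.
Round 4: Delta vs Sigma — 6–11, Sigma advances.
The agenda winner is Sigma.

Sigma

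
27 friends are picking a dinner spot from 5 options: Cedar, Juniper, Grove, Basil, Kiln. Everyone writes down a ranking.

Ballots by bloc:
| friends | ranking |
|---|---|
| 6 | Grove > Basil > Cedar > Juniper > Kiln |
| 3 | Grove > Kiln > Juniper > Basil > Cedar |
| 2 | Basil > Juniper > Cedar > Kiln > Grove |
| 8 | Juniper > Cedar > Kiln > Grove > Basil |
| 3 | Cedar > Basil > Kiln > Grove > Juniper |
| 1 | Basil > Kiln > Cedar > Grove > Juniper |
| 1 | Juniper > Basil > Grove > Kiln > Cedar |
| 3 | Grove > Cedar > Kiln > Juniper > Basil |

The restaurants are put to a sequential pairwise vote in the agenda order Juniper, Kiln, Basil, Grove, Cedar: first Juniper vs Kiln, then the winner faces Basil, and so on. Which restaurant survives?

Round 1: Juniper vs Kiln — 17–10, Juniper advances.
Round 2: Juniper vs Basil — 15–12, Juniper advances.
Round 3: Juniper vs Grove — 11–16, Grove advances.
Round 4: Grove vs Cedar — 13–14, Cedar advances.
The agenda winner is Cedar.

Cedar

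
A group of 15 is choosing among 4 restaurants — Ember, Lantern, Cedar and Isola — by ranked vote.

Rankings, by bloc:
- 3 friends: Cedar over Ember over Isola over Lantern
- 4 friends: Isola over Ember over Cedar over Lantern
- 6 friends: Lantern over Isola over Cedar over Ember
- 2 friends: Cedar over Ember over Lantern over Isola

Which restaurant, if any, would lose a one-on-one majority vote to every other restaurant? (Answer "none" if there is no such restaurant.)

Head-to-head results (15 friends):
Ember vs Lantern: Ember preferred on 3+4+2 = 9 ballots; Ember wins 9–6.
Ember vs Cedar: 4 for Ember, 11 for Cedar — Cedar by 11–4.
Ember vs Isola: 5 to 10, Isola.
Lantern vs Cedar: Cedar, 9–6.
Lantern vs Isola: Lantern, 8–7.
Cedar vs Isola: 3+2 = 5 for Cedar, 10 for Isola — Isola by 10–5.
Every restaurant wins at least one matchup (Ember beats Lantern; Lantern beats Isola; Cedar beats Ember; Isola beats Ember), so there is no Condorcet loser.

none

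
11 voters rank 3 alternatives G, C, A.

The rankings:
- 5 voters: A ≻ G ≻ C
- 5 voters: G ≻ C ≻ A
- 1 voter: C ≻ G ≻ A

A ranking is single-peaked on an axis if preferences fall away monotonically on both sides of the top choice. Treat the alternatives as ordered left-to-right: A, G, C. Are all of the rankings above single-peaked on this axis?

Axis positions: A=1, G=2, C=3.
Faction 1 (peak A at position 1): ranking walks positions 1-2-3, expanding outward from the peak — single-peaked.
Faction 2 (peak G at position 2): ranking walks positions 2-3-1, expanding outward from the peak — single-peaked.
Faction 3 (peak C at position 3): ranking walks positions 3-2-1, expanding outward from the peak — single-peaked.
Every ranking is single-peaked on this axis.

yes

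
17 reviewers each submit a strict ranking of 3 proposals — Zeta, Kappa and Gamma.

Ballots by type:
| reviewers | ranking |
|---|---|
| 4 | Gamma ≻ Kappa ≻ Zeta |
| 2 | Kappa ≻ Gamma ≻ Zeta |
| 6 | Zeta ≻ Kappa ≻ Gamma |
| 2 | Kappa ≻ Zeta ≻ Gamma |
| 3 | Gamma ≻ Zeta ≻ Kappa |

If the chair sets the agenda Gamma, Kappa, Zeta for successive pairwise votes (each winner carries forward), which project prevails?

Zeta

Round 1: Gamma vs Kappa — 7–10, Kappa advances.
Round 2: Kappa vs Zeta — 8–9, Zeta advances.
The agenda winner is Zeta.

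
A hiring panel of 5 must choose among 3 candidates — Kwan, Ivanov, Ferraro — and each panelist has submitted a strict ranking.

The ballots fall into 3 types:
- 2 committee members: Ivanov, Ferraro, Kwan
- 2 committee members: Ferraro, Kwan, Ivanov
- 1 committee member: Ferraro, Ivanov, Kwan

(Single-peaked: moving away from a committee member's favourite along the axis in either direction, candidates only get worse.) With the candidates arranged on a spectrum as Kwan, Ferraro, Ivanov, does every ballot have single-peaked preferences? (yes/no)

Axis positions: Kwan=1, Ferraro=2, Ivanov=3.
Type 1 (peak Ivanov at position 3): ranking walks positions 3-2-1, expanding outward from the peak — single-peaked.
Type 2 (peak Ferraro at position 2): ranking walks positions 2-1-3, expanding outward from the peak — single-peaked.
Type 3 (peak Ferraro at position 2): ranking walks positions 2-3-1, expanding outward from the peak — single-peaked.
Every ranking is single-peaked on this axis.

yes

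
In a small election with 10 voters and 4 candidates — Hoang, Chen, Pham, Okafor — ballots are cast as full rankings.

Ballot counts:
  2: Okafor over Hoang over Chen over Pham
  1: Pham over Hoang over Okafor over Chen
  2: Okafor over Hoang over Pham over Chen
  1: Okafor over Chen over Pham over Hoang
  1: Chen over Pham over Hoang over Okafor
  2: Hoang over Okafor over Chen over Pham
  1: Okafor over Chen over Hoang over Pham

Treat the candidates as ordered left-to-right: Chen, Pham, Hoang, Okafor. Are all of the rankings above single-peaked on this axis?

Axis positions: Chen=1, Pham=2, Hoang=3, Okafor=4.
Bloc 1: ranking walks positions 4-3-1-2; Chen is ranked above Pham even though Pham lies between Chen and the peak Okafor on the axis — preferences dip and rise again. Not single-peaked.
Bloc 2 (peak Pham at position 2): ranking walks positions 2-3-4-1, expanding outward from the peak — single-peaked.
Bloc 3 (peak Okafor at position 4): ranking walks positions 4-3-2-1, expanding outward from the peak — single-peaked.
Bloc 4: ranking walks positions 4-1-2-3; Chen is ranked above Hoang even though Hoang lies between Chen and the peak Okafor on the axis — preferences dip and rise again. Not single-peaked.
Bloc 5 (peak Chen at position 1): ranking walks positions 1-2-3-4, expanding outward from the peak — single-peaked.
Bloc 6: ranking walks positions 3-4-1-2; Chen is ranked above Pham even though Pham lies between Chen and the peak Hoang on the axis — preferences dip and rise again. Not single-peaked.
Bloc 7: ranking walks positions 4-1-3-2; Chen is ranked above Hoang even though Hoang lies between Chen and the peak Okafor on the axis — preferences dip and rise again. Not single-peaked.
Bloc 1 violates single-peakedness, so the profile is not single-peaked on this axis.

no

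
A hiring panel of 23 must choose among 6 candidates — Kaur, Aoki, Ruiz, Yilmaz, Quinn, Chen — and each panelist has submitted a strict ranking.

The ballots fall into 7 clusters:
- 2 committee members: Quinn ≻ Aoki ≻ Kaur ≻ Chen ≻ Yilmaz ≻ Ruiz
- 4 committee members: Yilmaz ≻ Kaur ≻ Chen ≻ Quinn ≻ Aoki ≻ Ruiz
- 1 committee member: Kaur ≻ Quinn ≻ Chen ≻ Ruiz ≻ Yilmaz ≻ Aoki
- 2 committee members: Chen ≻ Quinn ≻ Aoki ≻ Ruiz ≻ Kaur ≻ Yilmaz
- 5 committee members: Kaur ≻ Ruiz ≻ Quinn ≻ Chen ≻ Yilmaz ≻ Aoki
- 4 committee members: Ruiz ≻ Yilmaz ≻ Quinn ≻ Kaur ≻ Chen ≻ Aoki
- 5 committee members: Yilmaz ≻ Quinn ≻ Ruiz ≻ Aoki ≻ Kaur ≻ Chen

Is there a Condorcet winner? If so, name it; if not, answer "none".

Pairwise majorities:
Kaur vs Aoki: 14 to 9, Kaur.
Kaur vs Ruiz: Kaur preferred on 2+4+1+5 = 12 ballots; Kaur wins 12–11.
Kaur vs Yilmaz: Kaur is ranked higher on 2+1+2+5 = 10 ballots, Yilmaz on 13. Yilmaz wins 13–10.
Kaur vs Quinn: Kaur is ranked higher on 4+1+5 = 10 ballots, Quinn on 13. Quinn wins 13–10.
Kaur vs Chen: 2+4+1+5+4+5 = 21 for Kaur, 2 for Chen — Kaur by 21–2.
Aoki vs Ruiz: 2+4+2 = 8 for Aoki, 15 for Ruiz — Ruiz by 15–8.
Aoki vs Yilmaz: 2+2 = 4 for Aoki, 19 for Yilmaz — Yilmaz by 19–4.
Aoki vs Quinn: Aoki is ranked higher on 0 ballots, Quinn on 23. Quinn wins 23–0.
Aoki vs Chen: Aoki preferred on 2+5 = 7 ballots; Chen wins 16–7.
Ruiz vs Yilmaz: 1+2+5+4 = 12 for Ruiz, 11 for Yilmaz — Ruiz by 12–11.
Ruiz vs Quinn: Ruiz preferred on 5+4 = 9 ballots; Quinn wins 14–9.
Ruiz vs Chen: Ruiz preferred on 5+4+5 = 14 ballots; Ruiz wins 14–9.
Yilmaz vs Quinn: 13 to 10, Yilmaz.
Yilmaz vs Chen: 4+4+5 = 13 for Yilmaz, 10 for Chen — Yilmaz by 13–10.
Quinn vs Chen: 17 to 6, Quinn.
No candidate is unbeaten: Kaur loses to Yilmaz; Aoki loses to Kaur; Ruiz loses to Kaur; Yilmaz loses to Ruiz; Quinn loses to Yilmaz; Chen loses to Kaur. In particular Kaur > Ruiz > Yilmaz > Kaur is a majority cycle — no Condorcet winner exists.

none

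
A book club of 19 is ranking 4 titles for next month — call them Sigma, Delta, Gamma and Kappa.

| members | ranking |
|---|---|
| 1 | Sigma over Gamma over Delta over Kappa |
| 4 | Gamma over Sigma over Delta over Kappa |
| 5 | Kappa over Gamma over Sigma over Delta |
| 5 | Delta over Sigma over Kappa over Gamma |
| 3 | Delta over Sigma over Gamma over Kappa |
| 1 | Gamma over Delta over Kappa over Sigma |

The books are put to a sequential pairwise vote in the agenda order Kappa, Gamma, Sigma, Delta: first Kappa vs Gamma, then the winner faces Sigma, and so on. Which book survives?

Sigma

Round 1: Kappa vs Gamma — 10–9, Kappa advances.
Round 2: Kappa vs Sigma — 6–13, Sigma advances.
Round 3: Sigma vs Delta — 10–9, Sigma advances.
Sigma survives the agenda.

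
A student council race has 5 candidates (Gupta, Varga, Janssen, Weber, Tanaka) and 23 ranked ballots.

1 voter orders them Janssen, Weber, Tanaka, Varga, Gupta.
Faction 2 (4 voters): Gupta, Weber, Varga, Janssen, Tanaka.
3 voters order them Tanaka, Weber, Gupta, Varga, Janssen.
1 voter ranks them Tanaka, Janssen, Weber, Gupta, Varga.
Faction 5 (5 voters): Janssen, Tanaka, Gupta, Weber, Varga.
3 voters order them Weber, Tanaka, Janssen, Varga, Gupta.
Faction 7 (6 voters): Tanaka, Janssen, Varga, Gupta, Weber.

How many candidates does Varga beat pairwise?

Varga against each rival (23 voters):
Varga vs Gupta: 1+3+6 = 10 for Varga, 13 for Gupta — Gupta by 13–10.
Varga vs Janssen: Janssen, 16–7.
Varga vs Weber: Weber wins 17–6.
Varga vs Tanaka: Varga is ranked higher on 4 ballots, Tanaka on 19. Tanaka wins 19–4.
Varga beats no one; loses to Gupta, Janssen, Weber, Tanaka — 0 pairwise wins.

0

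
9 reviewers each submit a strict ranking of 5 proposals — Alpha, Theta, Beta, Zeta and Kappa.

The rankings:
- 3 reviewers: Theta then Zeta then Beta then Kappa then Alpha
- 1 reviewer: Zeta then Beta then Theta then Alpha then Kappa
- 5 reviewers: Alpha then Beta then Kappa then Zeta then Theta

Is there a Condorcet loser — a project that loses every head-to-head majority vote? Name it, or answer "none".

Theta

Pairwise majorities:
Alpha vs Theta: 5 for Alpha, 4 for Theta — Alpha by 5–4.
Alpha vs Beta: Alpha wins 5–4.
Alpha vs Zeta: Alpha, 5–4.
Alpha vs Kappa: 1+5 = 6 for Alpha, 3 for Kappa — Alpha by 6–3.
Theta–Beta: Beta 6–3.
Theta vs Zeta: Theta is ranked higher on 3 ballots, Zeta on 6. Zeta wins 6–3.
Theta vs Kappa: Theta preferred on 3+1 = 4 ballots; Kappa wins 5–4.
Beta–Zeta: Beta 5–4.
Beta vs Kappa: Beta is ranked higher on 3+1+5 = 9 ballots, Kappa on 0. Beta wins 9–0.
Zeta vs Kappa: Kappa wins 5–4.
Theta loses to every other project — it is the Condorcet loser.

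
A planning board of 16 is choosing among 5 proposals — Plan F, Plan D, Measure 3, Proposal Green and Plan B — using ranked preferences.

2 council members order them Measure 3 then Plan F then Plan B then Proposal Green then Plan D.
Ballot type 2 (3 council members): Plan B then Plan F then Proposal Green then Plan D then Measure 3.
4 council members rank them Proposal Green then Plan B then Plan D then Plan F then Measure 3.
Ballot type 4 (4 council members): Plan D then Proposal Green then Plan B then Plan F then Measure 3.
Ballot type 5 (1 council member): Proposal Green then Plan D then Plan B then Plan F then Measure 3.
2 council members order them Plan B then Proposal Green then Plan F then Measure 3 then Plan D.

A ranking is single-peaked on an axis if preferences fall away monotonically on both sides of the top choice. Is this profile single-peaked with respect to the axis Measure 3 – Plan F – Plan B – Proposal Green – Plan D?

yes

Axis positions: Measure 3=1, Plan F=2, Plan B=3, Proposal Green=4, Plan D=5.
Ballot type 1 (peak Measure 3 at position 1): ranking walks positions 1-2-3-4-5, expanding outward from the peak — single-peaked.
Ballot type 2 (peak Plan B at position 3): ranking walks positions 3-2-4-5-1, expanding outward from the peak — single-peaked.
Ballot type 3 (peak Proposal Green at position 4): ranking walks positions 4-3-5-2-1, expanding outward from the peak — single-peaked.
Ballot type 4 (peak Plan D at position 5): ranking walks positions 5-4-3-2-1, expanding outward from the peak — single-peaked.
Ballot type 5 (peak Proposal Green at position 4): ranking walks positions 4-5-3-2-1, expanding outward from the peak — single-peaked.
Ballot type 6 (peak Plan B at position 3): ranking walks positions 3-4-2-1-5, expanding outward from the peak — single-peaked.
Every ranking is single-peaked on this axis.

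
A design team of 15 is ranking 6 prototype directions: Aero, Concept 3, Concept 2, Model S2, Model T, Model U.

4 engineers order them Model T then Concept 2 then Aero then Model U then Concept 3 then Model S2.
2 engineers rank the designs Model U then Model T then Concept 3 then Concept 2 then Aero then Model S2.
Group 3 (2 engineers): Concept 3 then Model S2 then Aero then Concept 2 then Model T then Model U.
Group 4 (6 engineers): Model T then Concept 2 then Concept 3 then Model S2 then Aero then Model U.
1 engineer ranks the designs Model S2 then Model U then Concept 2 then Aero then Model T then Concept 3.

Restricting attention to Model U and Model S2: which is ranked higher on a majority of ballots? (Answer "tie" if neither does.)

Ballots ranking Model U above Model S2: 4 + 2 = 6.
Ballots ranking Model S2 above Model U: 15 − 6 = 9.
Model S2 wins the head-to-head 9–6.

Model S2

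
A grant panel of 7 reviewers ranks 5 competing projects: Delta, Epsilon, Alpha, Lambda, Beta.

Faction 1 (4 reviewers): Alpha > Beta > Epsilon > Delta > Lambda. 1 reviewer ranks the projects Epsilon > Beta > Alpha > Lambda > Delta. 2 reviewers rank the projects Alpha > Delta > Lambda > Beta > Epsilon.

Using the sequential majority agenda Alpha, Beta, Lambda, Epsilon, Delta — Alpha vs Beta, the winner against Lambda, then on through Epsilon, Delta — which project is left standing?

Round 1: Alpha vs Beta — 6–1, Alpha advances.
Round 2: Alpha vs Lambda — 7–0, Alpha advances.
Round 3: Alpha vs Epsilon — 6–1, Alpha advances.
Round 4: Alpha vs Delta — 7–0, Alpha advances.
The agenda winner is Alpha.

Alpha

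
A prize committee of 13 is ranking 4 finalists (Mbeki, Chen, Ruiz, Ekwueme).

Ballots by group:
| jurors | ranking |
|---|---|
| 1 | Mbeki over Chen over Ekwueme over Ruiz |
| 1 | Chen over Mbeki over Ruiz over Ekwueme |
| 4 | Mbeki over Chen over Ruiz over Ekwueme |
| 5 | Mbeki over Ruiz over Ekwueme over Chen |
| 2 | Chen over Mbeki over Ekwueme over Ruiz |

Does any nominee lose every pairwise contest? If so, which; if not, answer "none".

Pairwise majorities:
Mbeki vs Chen: Mbeki wins 10–3.
Mbeki vs Ruiz: Mbeki is ranked higher on 1+1+4+5+2 = 13 ballots, Ruiz on 0. Mbeki wins 13–0.
Mbeki vs Ekwueme: Mbeki, 13–0.
Chen vs Ruiz: 1+1+4+2 = 8 for Chen, 5 for Ruiz — Chen by 8–5.
Chen vs Ekwueme: Chen, 8–5.
Ruiz vs Ekwueme: Ruiz preferred on 1+4+5 = 10 ballots; Ruiz wins 10–3.
Ekwueme is beaten in every head-to-head and is the Condorcet loser.

Ekwueme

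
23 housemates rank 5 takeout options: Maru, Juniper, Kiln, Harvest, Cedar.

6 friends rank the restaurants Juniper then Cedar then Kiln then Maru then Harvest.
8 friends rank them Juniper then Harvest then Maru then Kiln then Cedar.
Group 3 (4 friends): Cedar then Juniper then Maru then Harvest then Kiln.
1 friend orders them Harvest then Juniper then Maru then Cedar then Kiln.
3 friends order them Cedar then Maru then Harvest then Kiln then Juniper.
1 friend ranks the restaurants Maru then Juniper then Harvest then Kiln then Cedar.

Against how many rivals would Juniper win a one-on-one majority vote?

4

Juniper against each rival (23 friends):
Juniper vs Maru: 6+8+4+1 = 19 for Juniper, 4 for Maru — Juniper by 19–4.
Juniper vs Kiln: Juniper, 20–3.
Juniper vs Harvest: Juniper preferred on 6+8+4+1 = 19 ballots; Juniper wins 19–4.
Juniper vs Cedar: Juniper, 16–7.
Juniper beats Maru, Kiln, Harvest, Cedar — 4 pairwise wins.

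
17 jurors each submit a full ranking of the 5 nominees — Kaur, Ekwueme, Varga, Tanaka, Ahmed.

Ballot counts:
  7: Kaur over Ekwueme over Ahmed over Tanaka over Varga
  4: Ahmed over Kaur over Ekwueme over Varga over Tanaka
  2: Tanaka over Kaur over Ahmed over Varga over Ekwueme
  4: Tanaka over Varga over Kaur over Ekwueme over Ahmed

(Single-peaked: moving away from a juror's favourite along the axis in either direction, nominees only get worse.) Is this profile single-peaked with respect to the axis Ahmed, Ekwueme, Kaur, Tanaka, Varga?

Axis positions: Ahmed=1, Ekwueme=2, Kaur=3, Tanaka=4, Varga=5.
Cluster 1 (peak Kaur at position 3): ranking walks positions 3-2-1-4-5, expanding outward from the peak — single-peaked.
Cluster 2: ranking walks positions 1-3-2-5-4; Kaur is ranked above Ekwueme even though Ekwueme lies between Kaur and the peak Ahmed on the axis — preferences dip and rise again. Not single-peaked.
Cluster 3: ranking walks positions 4-3-1-5-2; Ahmed is ranked above Ekwueme even though Ekwueme lies between Ahmed and the peak Tanaka on the axis — preferences dip and rise again. Not single-peaked.
Cluster 4 (peak Tanaka at position 4): ranking walks positions 4-5-3-2-1, expanding outward from the peak — single-peaked.
Cluster 2 violates single-peakedness, so the profile is not single-peaked on this axis.

no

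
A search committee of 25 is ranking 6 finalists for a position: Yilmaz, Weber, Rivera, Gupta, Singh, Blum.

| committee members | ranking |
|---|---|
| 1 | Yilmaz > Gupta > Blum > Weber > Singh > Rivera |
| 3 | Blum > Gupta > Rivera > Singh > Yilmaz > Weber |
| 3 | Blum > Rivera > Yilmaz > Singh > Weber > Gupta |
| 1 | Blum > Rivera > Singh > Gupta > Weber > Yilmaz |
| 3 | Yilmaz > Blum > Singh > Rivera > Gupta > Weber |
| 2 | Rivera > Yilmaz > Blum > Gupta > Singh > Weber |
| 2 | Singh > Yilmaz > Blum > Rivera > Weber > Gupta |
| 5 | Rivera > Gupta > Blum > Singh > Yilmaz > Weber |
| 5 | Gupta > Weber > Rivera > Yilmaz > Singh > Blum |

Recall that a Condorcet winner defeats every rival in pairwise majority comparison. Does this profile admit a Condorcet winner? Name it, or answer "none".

Pairwise majorities:
Yilmaz vs Weber: 19 to 6, Yilmaz.
Yilmaz vs Rivera: Yilmaz is ranked higher on 1+3+2 = 6 ballots, Rivera on 19. Rivera wins 19–6.
Yilmaz vs Gupta: 1+3+3+2+2 = 11 for Yilmaz, 14 for Gupta — Gupta by 14–11.
Yilmaz vs Singh: 1+3+3+2+5 = 14 for Yilmaz, 11 for Singh — Yilmaz by 14–11.
Yilmaz vs Blum: Yilmaz is ranked higher on 1+3+2+2+5 = 13 ballots, Blum on 12. Yilmaz wins 13–12.
Weber vs Rivera: 1+5 = 6 for Weber, 19 for Rivera — Rivera by 19–6.
Weber vs Gupta: Weber preferred on 3+2 = 5 ballots; Gupta wins 20–5.
Weber vs Singh: 6 to 19, Singh.
Weber vs Blum: 5 for Weber, 20 for Blum — Blum by 20–5.
Rivera vs Gupta: 3+1+3+2+2+5 = 16 for Rivera, 9 for Gupta — Rivera by 16–9.
Rivera vs Singh: Rivera is ranked higher on 3+3+1+2+5+5 = 19 ballots, Singh on 6. Rivera wins 19–6.
Rivera vs Blum: 12 to 13, Blum.
Gupta vs Singh: Gupta is ranked higher on 1+3+2+5+5 = 16 ballots, Singh on 9. Gupta wins 16–9.
Gupta vs Blum: 11 to 14, Blum.
Singh vs Blum: 7 to 18, Blum.
No candidate is unbeaten: Yilmaz loses to Rivera; Weber loses to Yilmaz; Rivera loses to Blum; Gupta loses to Rivera; Singh loses to Yilmaz; Blum loses to Yilmaz. In particular Yilmaz → Blum → Rivera → Yilmaz is a majority cycle — no Condorcet winner exists.

none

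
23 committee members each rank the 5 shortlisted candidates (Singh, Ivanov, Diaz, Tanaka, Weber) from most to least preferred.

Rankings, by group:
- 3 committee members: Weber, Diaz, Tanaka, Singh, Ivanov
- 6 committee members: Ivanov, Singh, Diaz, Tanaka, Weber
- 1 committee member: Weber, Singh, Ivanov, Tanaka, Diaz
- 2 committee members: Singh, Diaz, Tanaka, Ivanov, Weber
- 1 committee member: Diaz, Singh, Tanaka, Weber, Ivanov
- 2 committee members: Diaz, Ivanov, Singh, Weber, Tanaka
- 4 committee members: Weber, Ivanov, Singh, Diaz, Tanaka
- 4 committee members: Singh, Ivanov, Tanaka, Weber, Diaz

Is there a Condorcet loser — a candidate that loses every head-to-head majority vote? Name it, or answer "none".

Pairwise majorities:
Singh vs Ivanov: Ivanov, 12–11.
Singh vs Diaz: Singh preferred on 6+1+2+4+4 = 17 ballots; Singh wins 17–6.
Singh vs Tanaka: 20 for Singh, 3 for Tanaka — Singh by 20–3.
Singh vs Weber: Singh preferred on 6+2+1+2+4 = 15 ballots; Singh wins 15–8.
Ivanov vs Diaz: Ivanov, 15–8.
Ivanov vs Tanaka: Ivanov preferred on 6+1+2+4+4 = 17 ballots; Ivanov wins 17–6.
Ivanov vs Weber: Ivanov wins 14–9.
Diaz–Tanaka: Diaz 18–5.
Diaz vs Weber: Diaz is ranked higher on 6+2+1+2 = 11 ballots, Weber on 12. Weber wins 12–11.
Tanaka vs Weber: Tanaka, 13–10.
No candidate is winless: Singh beats Diaz; Ivanov beats Singh; Diaz beats Tanaka; Tanaka beats Weber; Weber beats Diaz. There is no Condorcet loser.

none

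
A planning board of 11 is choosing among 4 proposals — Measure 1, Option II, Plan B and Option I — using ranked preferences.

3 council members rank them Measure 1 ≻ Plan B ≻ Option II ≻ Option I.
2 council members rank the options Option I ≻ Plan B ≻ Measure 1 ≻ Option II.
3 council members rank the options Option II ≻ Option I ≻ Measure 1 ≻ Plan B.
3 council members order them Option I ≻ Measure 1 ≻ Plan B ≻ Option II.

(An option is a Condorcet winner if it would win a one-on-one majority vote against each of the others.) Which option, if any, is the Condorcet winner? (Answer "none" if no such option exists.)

Check each pair by majority over 11 ballots:
Measure 1 vs Option II: Measure 1 preferred on 3+2+3 = 8 ballots; Measure 1 wins 8–3.
Measure 1 vs Plan B: Measure 1 wins 9–2.
Measure 1 vs Option I: Measure 1 preferred on 3 ballots; Option I wins 8–3.
Option II vs Plan B: Option II is ranked higher on 3 ballots, Plan B on 8. Plan B wins 8–3.
Option II vs Option I: Option II wins 6–5.
Plan B vs Option I: 3 to 8, Option I.
Every option loses at least once (Measure 1 loses to Option I; Option II loses to Measure 1; Plan B loses to Measure 1; Option I loses to Option II). The majority relation contains the cycle Measure 1 → Option II → Option I → Measure 1, so there is no Condorcet winner.

none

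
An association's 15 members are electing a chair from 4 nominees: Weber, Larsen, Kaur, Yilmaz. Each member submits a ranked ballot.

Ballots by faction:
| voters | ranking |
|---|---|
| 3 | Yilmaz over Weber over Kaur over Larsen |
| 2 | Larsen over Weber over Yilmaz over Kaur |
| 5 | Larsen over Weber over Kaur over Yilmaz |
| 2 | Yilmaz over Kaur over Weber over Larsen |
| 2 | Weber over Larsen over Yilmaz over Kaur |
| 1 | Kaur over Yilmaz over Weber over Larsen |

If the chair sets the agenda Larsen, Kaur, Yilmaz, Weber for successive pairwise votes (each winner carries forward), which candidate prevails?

Weber

Round 1: Larsen vs Kaur — 9–6, Larsen advances.
Round 2: Larsen vs Yilmaz — 9–6, Larsen advances.
Round 3: Larsen vs Weber — 7–8, Weber advances.
The agenda winner is Weber.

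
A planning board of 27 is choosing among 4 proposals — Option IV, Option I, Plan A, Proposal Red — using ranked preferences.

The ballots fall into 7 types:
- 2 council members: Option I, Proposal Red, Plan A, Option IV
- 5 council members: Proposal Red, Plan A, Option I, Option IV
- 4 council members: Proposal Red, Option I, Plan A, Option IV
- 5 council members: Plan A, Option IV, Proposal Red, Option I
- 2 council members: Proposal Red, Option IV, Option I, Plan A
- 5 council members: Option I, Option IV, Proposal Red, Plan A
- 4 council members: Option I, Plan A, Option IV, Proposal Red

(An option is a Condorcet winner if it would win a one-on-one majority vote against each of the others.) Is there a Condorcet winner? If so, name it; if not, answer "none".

Head-to-head results (27 council members):
Option IV vs Option I: Option I wins 20–7.
Option IV–Plan A: Plan A 20–7.
Option IV–Proposal Red: Option IV 14–13.
Option I vs Plan A: Option I, 17–10.
Option I–Proposal Red: Proposal Red 16–11.
Plan A vs Proposal Red: Proposal Red wins 18–9.
Every option loses at least once (Option IV loses to Option I; Option I loses to Proposal Red; Plan A loses to Option I; Proposal Red loses to Option IV). The majority relation contains the cycle Option IV > Proposal Red > Option I > Option IV, so there is no Condorcet winner.

none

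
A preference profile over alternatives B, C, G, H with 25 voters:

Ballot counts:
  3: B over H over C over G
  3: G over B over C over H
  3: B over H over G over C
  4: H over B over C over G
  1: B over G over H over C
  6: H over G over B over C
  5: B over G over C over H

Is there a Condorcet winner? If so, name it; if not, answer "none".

B

Pairwise majorities:
B vs C: 25 to 0, B.
B vs G: B is ranked higher on 3+3+4+1+5 = 16 ballots, G on 9. B wins 16–9.
B vs H: B is ranked higher on 3+3+3+1+5 = 15 ballots, H on 10. B wins 15–10.
C vs G: 3+4 = 7 for C, 18 for G — G by 18–7.
C vs H: H wins 17–8.
G vs H: 9 to 16, H.
B beats each of C, G, H — B is the Condorcet winner.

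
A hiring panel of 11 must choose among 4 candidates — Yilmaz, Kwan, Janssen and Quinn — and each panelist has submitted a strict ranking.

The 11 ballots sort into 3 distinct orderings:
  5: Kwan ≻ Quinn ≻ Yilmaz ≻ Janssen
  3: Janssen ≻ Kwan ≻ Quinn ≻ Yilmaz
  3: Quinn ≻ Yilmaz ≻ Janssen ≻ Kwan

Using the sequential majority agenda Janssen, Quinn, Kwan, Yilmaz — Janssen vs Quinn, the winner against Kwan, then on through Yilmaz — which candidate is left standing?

Round 1: Janssen vs Quinn — 3–8, Quinn advances.
Round 2: Quinn vs Kwan — 3–8, Kwan advances.
Round 3: Kwan vs Yilmaz — 8–3, Kwan advances.
Kwan survives the agenda.

Kwan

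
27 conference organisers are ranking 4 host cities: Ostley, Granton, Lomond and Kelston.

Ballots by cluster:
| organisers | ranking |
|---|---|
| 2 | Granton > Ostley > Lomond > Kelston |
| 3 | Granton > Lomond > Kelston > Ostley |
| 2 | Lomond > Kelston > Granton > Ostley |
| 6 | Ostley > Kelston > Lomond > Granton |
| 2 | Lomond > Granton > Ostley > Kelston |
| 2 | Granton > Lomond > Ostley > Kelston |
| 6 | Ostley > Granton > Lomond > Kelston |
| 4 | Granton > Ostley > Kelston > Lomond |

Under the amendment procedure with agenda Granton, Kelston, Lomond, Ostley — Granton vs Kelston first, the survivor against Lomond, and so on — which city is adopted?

Round 1: Granton vs Kelston — 19–8, Granton advances.
Round 2: Granton vs Lomond — 17–10, Granton advances.
Round 3: Granton vs Ostley — 15–12, Granton advances.
Granton survives the agenda.

Granton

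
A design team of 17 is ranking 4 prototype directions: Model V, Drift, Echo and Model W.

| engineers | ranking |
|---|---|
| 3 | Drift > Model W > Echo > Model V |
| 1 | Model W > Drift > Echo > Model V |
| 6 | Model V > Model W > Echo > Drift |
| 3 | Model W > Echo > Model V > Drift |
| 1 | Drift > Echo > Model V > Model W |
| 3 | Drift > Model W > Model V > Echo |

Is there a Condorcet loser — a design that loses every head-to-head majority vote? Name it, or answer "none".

Head-to-head results (17 engineers):
Model V vs Drift: Model V wins 9–8.
Model V vs Echo: Model V is ranked higher on 6+3 = 9 ballots, Echo on 8. Model V wins 9–8.
Model V vs Model W: Model V is ranked higher on 6+1 = 7 ballots, Model W on 10. Model W wins 10–7.
Drift vs Echo: Echo, 9–8.
Drift vs Model W: 7 to 10, Model W.
Echo vs Model W: Model W, 16–1.
Drift is beaten in every head-to-head and is the Condorcet loser.

Drift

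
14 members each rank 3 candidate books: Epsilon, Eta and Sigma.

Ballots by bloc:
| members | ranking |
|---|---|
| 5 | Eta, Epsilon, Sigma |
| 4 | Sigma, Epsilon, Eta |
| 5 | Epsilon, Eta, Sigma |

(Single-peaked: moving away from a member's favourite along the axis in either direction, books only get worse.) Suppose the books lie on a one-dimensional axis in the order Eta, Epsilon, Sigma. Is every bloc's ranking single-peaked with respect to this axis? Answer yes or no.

Axis positions: Eta=1, Epsilon=2, Sigma=3.
Bloc 1 (peak Eta at position 1): ranking walks positions 1-2-3, expanding outward from the peak — single-peaked.
Bloc 2 (peak Sigma at position 3): ranking walks positions 3-2-1, expanding outward from the peak — single-peaked.
Bloc 3 (peak Epsilon at position 2): ranking walks positions 2-1-3, expanding outward from the peak — single-peaked.
Every ranking is single-peaked on this axis.

yes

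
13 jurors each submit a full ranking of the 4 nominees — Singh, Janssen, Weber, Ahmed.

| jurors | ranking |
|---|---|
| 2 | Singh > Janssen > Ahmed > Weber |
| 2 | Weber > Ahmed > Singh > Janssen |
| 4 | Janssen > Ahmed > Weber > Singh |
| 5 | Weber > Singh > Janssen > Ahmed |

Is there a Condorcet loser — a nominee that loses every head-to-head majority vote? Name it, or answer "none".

Ahmed

Head-to-head results (13 jurors):
Singh vs Janssen: 2+2+5 = 9 for Singh, 4 for Janssen — Singh by 9–4.
Singh vs Weber: 2 for Singh, 11 for Weber — Weber by 11–2.
Singh–Ahmed: Singh 7–6.
Janssen vs Weber: 2+4 = 6 for Janssen, 7 for Weber — Weber by 7–6.
Janssen vs Ahmed: Janssen preferred on 2+4+5 = 11 ballots; Janssen wins 11–2.
Weber vs Ahmed: Weber, 7–6.
Only Ahmed has no wins; Ahmed is the Condorcet loser.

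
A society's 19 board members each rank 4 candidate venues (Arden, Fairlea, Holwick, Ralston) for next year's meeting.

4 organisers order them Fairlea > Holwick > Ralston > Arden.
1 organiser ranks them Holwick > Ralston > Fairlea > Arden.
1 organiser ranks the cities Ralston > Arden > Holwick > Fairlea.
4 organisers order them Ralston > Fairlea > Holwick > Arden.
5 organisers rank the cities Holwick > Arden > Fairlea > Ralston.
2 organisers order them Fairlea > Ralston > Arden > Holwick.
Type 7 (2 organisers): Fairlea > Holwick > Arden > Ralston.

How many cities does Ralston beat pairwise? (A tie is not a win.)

1

Ralston against each rival (19 organisers):
Ralston vs Arden: Ralston wins 12–7.
Ralston vs Fairlea: Fairlea, 13–6.
Ralston vs Holwick: 7 to 12, Holwick.
Ralston beats Arden; loses to Fairlea, Holwick — 1 pairwise win.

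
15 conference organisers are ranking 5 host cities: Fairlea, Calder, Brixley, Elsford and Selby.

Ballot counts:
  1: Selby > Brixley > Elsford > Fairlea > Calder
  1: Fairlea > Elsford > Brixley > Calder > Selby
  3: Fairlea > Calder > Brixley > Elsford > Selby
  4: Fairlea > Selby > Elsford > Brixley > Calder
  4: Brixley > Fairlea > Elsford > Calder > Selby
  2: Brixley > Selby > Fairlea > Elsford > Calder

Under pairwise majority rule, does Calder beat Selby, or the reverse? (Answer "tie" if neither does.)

Calder

Ballots ranking Calder above Selby: 1 + 3 + 4 = 8.
Ballots ranking Selby above Calder: 15 − 8 = 7.
Calder wins the head-to-head 8–7.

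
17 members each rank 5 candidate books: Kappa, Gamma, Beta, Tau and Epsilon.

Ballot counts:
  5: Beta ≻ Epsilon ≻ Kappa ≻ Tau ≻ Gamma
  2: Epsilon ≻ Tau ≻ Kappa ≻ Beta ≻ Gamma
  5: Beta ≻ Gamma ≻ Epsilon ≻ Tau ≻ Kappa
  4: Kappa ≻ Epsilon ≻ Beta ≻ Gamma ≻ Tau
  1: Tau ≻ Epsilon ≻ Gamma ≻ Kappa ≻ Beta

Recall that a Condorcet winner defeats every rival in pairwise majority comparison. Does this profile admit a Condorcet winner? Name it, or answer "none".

Beta

Pairwise majorities:
Kappa vs Gamma: 5+2+4 = 11 for Kappa, 6 for Gamma — Kappa by 11–6.
Kappa vs Beta: Kappa preferred on 2+4+1 = 7 ballots; Beta wins 10–7.
Kappa vs Tau: 5+4 = 9 for Kappa, 8 for Tau — Kappa by 9–8.
Kappa vs Epsilon: 4 for Kappa, 13 for Epsilon — Epsilon by 13–4.
Gamma vs Beta: 1 to 16, Beta.
Gamma vs Tau: 9 to 8, Gamma.
Gamma vs Epsilon: 5 to 12, Epsilon.
Beta vs Tau: 14 to 3, Beta.
Beta vs Epsilon: Beta preferred on 5+5 = 10 ballots; Beta wins 10–7.
Tau vs Epsilon: Tau is ranked higher on 1 ballot, Epsilon on 16. Epsilon wins 16–1.
Beta beats each of Kappa, Gamma, Tau, Epsilon — Beta is the Condorcet winner.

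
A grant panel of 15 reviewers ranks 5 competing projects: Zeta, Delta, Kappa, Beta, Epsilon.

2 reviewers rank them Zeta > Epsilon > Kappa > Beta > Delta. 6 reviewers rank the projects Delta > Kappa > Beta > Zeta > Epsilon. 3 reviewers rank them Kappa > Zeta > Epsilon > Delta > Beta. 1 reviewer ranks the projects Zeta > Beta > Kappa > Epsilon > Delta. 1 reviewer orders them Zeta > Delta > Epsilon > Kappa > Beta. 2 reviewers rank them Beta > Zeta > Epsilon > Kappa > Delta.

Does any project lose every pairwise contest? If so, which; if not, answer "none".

none

Pairwise majorities:
Zeta–Delta: Zeta 9–6.
Zeta vs Kappa: Zeta is ranked higher on 2+1+1+2 = 6 ballots, Kappa on 9. Kappa wins 9–6.
Zeta vs Beta: Zeta preferred on 2+3+1+1 = 7 ballots; Beta wins 8–7.
Zeta vs Epsilon: 15 to 0, Zeta.
Delta vs Kappa: Kappa wins 8–7.
Delta vs Beta: Delta preferred on 6+3+1 = 10 ballots; Delta wins 10–5.
Delta vs Epsilon: 6+1 = 7 for Delta, 8 for Epsilon — Epsilon by 8–7.
Kappa vs Beta: Kappa, 12–3.
Kappa vs Epsilon: Kappa, 10–5.
Beta vs Epsilon: Beta preferred on 6+1+2 = 9 ballots; Beta wins 9–6.
No project is winless: Zeta beats Delta; Delta beats Beta; Kappa beats Zeta; Beta beats Zeta; Epsilon beats Delta. There is no Condorcet loser.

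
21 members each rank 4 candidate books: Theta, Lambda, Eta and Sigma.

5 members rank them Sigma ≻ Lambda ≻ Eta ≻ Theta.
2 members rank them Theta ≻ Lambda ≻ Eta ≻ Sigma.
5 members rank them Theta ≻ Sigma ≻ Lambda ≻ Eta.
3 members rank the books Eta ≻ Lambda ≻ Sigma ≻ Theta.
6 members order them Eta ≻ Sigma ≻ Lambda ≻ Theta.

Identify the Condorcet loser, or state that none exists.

Theta

Head-to-head results (21 members):
Theta–Lambda: Lambda 14–7.
Theta vs Eta: Theta preferred on 2+5 = 7 ballots; Eta wins 14–7.
Theta–Sigma: Sigma 14–7.
Lambda vs Eta: 5+2+5 = 12 for Lambda, 9 for Eta — Lambda by 12–9.
Lambda vs Sigma: Sigma wins 16–5.
Eta vs Sigma: Eta is ranked higher on 2+3+6 = 11 ballots, Sigma on 10. Eta wins 11–10.
Only Theta has no wins; Theta is the Condorcet loser.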